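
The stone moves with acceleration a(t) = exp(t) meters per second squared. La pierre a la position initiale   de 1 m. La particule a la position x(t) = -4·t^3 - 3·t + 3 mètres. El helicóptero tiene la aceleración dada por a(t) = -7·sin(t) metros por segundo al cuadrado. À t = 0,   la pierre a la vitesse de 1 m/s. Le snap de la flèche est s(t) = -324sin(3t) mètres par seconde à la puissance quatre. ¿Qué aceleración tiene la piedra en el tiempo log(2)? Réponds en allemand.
Wir haben die Beschleunigung a(t) = exp(t). Durch Einsetzen von t = log(2): a(log(2)) = 2.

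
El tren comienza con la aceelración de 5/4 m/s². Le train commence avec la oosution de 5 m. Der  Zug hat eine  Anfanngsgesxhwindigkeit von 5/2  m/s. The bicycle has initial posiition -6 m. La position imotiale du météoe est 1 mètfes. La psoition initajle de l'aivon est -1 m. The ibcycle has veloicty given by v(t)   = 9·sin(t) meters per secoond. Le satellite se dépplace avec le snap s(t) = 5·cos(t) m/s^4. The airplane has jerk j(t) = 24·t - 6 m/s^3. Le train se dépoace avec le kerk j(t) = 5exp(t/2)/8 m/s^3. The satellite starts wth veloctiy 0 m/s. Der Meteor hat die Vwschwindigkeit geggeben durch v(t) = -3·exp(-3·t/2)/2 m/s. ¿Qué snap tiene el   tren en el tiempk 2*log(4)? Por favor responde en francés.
Nous devons dériver notre équation du jerk j(t) = 5·exp(t/2)/8 1 fois. La dérivée du jerk donne le snap: s(t) = 5·exp(t/2)/16. De l'équation du snap s(t) = 5·exp(t/2)/16, nous substituons t = 2*log(4) pour obtenir s = 5/4.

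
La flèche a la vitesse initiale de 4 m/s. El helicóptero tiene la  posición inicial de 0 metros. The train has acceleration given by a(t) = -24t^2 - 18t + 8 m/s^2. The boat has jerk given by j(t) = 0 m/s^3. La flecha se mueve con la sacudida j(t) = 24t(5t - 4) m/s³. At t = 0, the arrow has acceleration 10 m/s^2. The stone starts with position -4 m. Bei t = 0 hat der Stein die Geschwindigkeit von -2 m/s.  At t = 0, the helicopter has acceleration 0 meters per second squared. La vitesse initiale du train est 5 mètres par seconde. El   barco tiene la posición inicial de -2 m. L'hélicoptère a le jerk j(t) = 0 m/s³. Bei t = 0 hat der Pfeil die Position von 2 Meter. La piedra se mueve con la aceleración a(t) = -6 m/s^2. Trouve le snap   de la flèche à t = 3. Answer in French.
Pour résoudre ceci, nous devons prendre 1 dérivée de notre équation du jerk j(t) = 24·t·(5·t - 4). La dérivée du jerk donne le snap: s(t) = 240·t - 96. Nous avons le snap s(t) = 240·t - 96. En substituant t = 3: s(3) = 624.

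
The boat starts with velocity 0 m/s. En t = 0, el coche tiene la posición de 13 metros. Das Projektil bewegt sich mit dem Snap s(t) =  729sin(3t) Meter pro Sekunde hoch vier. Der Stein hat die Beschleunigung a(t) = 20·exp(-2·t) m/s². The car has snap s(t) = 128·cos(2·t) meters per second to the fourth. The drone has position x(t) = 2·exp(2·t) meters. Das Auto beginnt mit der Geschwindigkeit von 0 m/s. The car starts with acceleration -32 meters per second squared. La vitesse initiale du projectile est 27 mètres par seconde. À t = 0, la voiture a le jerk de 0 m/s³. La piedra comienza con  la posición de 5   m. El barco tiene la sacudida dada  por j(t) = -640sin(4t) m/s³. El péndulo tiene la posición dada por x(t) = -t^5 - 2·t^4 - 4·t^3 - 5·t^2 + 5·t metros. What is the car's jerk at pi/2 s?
To find the answer, we compute 1 integral of s(t) = 128·cos(2·t). The antiderivative of snap, with j(0) = 0, gives jerk: j(t) = 64·sin(2·t). Using j(t) = 64·sin(2·t) and substituting t = pi/2, we find j = 0.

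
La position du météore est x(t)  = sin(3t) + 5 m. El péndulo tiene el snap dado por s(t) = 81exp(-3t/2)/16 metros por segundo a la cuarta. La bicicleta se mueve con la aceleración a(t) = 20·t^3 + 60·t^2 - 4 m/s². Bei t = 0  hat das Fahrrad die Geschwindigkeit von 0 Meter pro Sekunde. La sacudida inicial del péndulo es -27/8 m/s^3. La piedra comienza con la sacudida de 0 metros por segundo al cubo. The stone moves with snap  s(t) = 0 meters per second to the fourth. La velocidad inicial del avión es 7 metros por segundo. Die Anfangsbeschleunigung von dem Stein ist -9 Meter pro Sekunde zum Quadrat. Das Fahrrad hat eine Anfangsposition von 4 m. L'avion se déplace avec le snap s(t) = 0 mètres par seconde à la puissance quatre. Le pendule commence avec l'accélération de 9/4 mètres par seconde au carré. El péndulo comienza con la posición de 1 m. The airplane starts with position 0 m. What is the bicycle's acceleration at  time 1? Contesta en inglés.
We have acceleration a(t) = 20·t^3 + 60·t^2 - 4. Substituting t = 1: a(1) = 76.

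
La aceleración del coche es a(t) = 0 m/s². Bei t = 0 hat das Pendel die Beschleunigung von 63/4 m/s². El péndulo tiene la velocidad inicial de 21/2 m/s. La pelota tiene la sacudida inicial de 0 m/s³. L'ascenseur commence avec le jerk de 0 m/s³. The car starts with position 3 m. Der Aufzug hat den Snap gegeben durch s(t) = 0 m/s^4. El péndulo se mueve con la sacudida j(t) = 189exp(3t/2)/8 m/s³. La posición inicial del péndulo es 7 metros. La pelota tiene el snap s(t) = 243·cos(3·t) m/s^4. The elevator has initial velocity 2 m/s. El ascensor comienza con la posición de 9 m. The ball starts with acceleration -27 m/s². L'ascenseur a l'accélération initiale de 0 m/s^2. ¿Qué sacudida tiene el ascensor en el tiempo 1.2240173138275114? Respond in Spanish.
Necesitamos integrar nuestra ecuación del snap s(t) = 0 1 vez. Tomando ∫s(t)dt y aplicando j(0) = 0, encontramos j(t) = 0. Usando j(t) = 0 y sustituyendo t = 1.2240173138275114, encontramos j = 0.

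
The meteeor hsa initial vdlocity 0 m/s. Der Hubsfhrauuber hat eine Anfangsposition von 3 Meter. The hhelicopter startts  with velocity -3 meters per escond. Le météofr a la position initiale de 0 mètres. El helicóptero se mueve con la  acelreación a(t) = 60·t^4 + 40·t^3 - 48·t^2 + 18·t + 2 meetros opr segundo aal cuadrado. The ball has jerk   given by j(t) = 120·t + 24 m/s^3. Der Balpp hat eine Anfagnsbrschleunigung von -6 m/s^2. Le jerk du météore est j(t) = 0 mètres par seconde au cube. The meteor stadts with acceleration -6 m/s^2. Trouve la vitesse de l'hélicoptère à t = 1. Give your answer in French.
Pour résoudre ceci, nous devons prendre 1 intégrale de notre équation de l'accélération a(t) = 60·t^4 + 40·t^3 - 48·t^2 + 18·t + 2. En prenant ∫a(t)dt et en appliquant v(0) = -3, nous trouvons v(t) = 12·t^5 + 10·t^4 - 16·t^3 + 9·t^2 + 2·t - 3. Nous avons la vitesse v(t) = 12·t^5 + 10·t^4 - 16·t^3 + 9·t^2 + 2·t - 3. En substituant t = 1: v(1) = 14.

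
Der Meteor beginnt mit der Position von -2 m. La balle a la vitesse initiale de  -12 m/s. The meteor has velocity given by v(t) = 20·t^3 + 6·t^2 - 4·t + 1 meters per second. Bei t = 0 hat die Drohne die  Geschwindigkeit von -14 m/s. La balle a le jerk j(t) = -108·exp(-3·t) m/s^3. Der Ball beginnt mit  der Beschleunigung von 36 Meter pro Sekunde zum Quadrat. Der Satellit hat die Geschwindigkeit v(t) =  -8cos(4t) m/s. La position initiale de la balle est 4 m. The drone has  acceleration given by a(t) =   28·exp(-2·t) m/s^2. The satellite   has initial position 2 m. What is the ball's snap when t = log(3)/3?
To solve this, we need to take 1 derivative of our jerk equation j(t) = -108·exp(-3·t). Taking d/dt of j(t), we find s(t) = 324·exp(-3·t). We have snap s(t) = 324·exp(-3·t). Substituting t = log(3)/3: s(log(3)/3) = 108.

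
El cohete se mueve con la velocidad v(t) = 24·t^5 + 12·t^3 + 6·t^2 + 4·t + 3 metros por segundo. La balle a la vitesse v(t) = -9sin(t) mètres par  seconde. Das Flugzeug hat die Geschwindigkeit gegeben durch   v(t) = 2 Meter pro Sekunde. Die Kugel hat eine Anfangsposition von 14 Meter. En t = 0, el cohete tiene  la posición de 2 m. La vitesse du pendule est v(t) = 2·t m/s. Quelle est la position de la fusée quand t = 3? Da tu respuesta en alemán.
Wir müssen die Stammfunktion unserer Gleichung für die Geschwindigkeit v(t) = 24·t^5 + 12·t^3 + 6·t^2 + 4·t + 3 1-mal finden. Durch Integration von der Geschwindigkeit und Verwendung der Anfangsbedingung x(0) = 2, erhalten wir x(t) = 4·t^6 + 3·t^4 + 2·t^3 + 2·t^2 + 3·t + 2. Aus der Gleichung für die Position x(t) = 4·t^6 + 3·t^4 + 2·t^3 + 2·t^2 + 3·t + 2, setzen wir t = 3 ein und erhalten x = 3242.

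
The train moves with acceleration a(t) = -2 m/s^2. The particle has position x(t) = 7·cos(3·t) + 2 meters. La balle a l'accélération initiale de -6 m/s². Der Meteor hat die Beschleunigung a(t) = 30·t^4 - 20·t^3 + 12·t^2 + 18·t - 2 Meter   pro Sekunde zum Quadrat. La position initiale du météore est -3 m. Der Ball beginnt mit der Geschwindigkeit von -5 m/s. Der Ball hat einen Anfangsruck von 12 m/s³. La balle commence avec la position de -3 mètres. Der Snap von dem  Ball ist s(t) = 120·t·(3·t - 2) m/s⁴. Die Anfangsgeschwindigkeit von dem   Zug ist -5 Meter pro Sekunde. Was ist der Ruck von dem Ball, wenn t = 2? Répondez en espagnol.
Para resolver esto, necesitamos tomar 1 integral de nuestra ecuación del snap s(t) = 120·t·(3·t - 2). Integrando el snap y usando la condición inicial j(0) = 12, obtenemos j(t) = 120·t^3 - 120·t^2 + 12. Usando j(t) = 120·t^3 - 120·t^2 + 12 y sustituyendo t = 2, encontramos j = 492.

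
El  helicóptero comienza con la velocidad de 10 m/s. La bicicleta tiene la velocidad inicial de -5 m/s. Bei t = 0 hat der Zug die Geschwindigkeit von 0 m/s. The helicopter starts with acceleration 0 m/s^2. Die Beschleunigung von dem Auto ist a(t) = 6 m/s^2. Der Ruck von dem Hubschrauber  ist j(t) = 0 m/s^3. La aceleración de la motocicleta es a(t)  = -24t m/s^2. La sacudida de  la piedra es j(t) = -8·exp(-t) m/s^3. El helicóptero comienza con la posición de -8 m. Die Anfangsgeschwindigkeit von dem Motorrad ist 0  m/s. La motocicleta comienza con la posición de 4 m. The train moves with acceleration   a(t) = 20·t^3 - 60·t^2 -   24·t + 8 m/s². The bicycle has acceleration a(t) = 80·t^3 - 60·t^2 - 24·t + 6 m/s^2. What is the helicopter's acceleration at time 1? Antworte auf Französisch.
Pour résoudre ceci, nous devons prendre 1 primitive de notre équation du jerk j(t) = 0. En intégrant le jerk et en utilisant la condition initiale a(0) = 0, nous obtenons a(t) = 0. Nous avons l'accélération a(t) = 0. En substituant t = 1: a(1) = 0.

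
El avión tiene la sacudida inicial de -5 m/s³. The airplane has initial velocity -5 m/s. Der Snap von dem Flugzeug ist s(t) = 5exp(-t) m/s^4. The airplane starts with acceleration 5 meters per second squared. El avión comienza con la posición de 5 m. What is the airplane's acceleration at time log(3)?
We need to integrate our snap equation s(t) = 5·exp(-t) 2 times. Taking ∫s(t)dt and applying j(0) = -5, we find j(t) = -5·exp(-t). Finding the antiderivative of j(t) and using a(0) = 5: a(t) = 5·exp(-t). We have acceleration a(t) = 5·exp(-t). Substituting t = log(3): a(log(3)) = 5/3.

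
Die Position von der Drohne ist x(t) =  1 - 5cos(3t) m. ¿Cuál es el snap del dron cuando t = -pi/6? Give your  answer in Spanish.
Para resolver esto, necesitamos tomar 4 derivadas de nuestra ecuación de la posición x(t) = 1 - 5·cos(3·t). Derivando la posición, obtenemos la velocidad: v(t) = 15·sin(3·t). Derivando la velocidad, obtenemos la aceleración: a(t) = 45·cos(3·t). Derivando la aceleración, obtenemos la sacudida: j(t) = -135·sin(3·t). Derivando la sacudida, obtenemos el snap: s(t) = -405·cos(3·t). De la ecuación del snap s(t) = -405·cos(3·t), sustituimos t = -pi/6 para obtener s = 0.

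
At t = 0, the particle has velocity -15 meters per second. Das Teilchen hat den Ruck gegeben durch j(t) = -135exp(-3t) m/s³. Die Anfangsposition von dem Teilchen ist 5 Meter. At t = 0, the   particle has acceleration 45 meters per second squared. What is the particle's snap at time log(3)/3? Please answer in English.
To solve this, we need to take 1 derivative of our jerk equation j(t) = -135·exp(-3·t). The derivative of jerk gives snap: s(t) = 405·exp(-3·t). We have snap s(t) = 405·exp(-3·t). Substituting t = log(3)/3: s(log(3)/3) = 135.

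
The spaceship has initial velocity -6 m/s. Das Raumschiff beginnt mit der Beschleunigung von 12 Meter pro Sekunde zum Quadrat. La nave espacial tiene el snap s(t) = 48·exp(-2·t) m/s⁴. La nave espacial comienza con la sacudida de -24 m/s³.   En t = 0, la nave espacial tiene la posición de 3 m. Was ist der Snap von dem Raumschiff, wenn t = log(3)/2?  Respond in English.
We have snap s(t) = 48·exp(-2·t). Substituting t = log(3)/2: s(log(3)/2) = 16.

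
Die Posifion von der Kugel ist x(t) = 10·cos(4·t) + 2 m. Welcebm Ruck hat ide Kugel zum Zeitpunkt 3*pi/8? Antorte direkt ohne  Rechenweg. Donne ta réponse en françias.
À t = 3*pi/8, j = -640.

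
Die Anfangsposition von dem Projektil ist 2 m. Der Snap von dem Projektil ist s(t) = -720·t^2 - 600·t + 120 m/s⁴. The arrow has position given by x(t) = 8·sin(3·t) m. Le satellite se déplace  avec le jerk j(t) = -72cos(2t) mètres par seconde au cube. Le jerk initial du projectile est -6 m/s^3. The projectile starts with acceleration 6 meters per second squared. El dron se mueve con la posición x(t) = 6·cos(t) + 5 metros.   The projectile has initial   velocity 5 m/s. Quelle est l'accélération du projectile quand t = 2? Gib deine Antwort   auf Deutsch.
Ausgehend von dem Snap s(t) = -720·t^2 - 600·t + 120, nehmen wir 2 Stammfunktionen. Die Stammfunktion von dem Snap, mit j(0) = -6, ergibt den Ruck: j(t) = -240·t^3 - 300·t^2 + 120·t - 6. Die Stammfunktion von dem Ruck ist die Beschleunigung. Mit a(0) = 6 erhalten wir a(t) = -60·t^4 - 100·t^3 + 60·t^2 - 6·t + 6. Aus der Gleichung für die Beschleunigung a(t) = -60·t^4 - 100·t^3 + 60·t^2 - 6·t + 6, setzen wir t = 2 ein und erhalten a = -1526.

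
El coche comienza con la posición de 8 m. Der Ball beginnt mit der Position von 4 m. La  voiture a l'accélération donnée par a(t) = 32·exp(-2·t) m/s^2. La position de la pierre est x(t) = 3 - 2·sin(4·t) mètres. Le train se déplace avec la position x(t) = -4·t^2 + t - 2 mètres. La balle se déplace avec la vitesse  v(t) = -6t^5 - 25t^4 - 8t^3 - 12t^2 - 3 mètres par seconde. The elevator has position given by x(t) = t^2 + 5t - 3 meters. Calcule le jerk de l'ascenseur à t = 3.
En partant de la position x(t) = t^2 + 5·t - 3, nous prenons 3 dérivées. En prenant d/dt de x(t), nous trouvons v(t) = 2·t + 5. En dérivant la vitesse, nous obtenons l'accélération: a(t) = 2. En dérivant l'accélération, nous obtenons le jerk: j(t) = 0. En utilisant j(t) = 0 et en substituant t = 3, nous trouvons j = 0.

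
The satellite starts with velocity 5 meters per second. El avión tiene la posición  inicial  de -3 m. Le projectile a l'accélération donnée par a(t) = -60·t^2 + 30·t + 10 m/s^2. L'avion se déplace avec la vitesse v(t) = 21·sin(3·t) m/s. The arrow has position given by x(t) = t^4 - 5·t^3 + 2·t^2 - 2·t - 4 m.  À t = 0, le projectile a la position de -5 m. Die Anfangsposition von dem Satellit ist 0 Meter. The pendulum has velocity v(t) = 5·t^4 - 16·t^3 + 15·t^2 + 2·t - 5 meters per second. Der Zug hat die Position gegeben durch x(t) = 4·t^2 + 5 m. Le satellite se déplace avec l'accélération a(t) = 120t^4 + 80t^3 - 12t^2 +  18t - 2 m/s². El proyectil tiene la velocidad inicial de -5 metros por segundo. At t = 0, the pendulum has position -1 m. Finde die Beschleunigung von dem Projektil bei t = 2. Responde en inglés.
Using a(t) = -60·t^2 + 30·t + 10 and substituting t = 2, we find a = -170.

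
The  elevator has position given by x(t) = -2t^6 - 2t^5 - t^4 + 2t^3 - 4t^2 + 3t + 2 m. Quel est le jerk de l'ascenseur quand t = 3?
Nous devons dériver notre équation de la position x(t) = -2·t^6 - 2·t^5 - t^4 + 2·t^3 - 4·t^2 + 3·t + 2 3 fois. En dérivant la position, nous obtenons la vitesse: v(t) = -12·t^5 - 10·t^4 - 4·t^3 + 6·t^2 - 8·t + 3. La dérivée de la vitesse donne l'accélération: a(t) = -60·t^4 - 40·t^3 - 12·t^2 + 12·t - 8. En prenant d/dt de a(t), nous trouvons j(t) = -240·t^3 - 120·t^2 - 24·t + 12. De l'équation du jerk j(t) = -240·t^3 - 120·t^2 - 24·t + 12, nous substituons t = 3 pour obtenir j = -7620.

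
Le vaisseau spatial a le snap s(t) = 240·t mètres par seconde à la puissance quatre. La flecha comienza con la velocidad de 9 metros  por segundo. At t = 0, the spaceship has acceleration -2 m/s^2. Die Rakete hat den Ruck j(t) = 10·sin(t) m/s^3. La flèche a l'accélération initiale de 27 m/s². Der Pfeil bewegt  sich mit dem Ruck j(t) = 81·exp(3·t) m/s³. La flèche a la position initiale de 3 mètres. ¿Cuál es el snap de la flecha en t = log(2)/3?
Debemos derivar nuestra ecuación de la sacudida j(t) = 81·exp(3·t) 1 vez. La derivada de la sacudida da el snap: s(t) = 243·exp(3·t). Tenemos el snap s(t) = 243·exp(3·t). Sustituyendo t = log(2)/3: s(log(2)/3) = 486.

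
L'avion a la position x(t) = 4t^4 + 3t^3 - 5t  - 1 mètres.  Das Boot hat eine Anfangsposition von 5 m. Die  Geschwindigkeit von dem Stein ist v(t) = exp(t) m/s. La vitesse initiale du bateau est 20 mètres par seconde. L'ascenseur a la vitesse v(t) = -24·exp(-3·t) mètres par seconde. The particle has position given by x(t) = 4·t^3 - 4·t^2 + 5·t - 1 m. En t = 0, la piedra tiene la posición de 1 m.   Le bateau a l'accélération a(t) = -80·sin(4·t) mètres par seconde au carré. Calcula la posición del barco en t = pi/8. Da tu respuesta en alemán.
Ausgehend von der Beschleunigung a(t) = -80·sin(4·t), nehmen wir 2 Integrale. Mit ∫a(t)dt und Anwendung von v(0) = 20, finden wir v(t) = 20·cos(4·t). Durch Integration von der Geschwindigkeit und Verwendung der Anfangsbedingung x(0) = 5, erhalten wir x(t) = 5·sin(4·t) + 5. Mit x(t) = 5·sin(4·t) + 5 und Einsetzen von t = pi/8, finden wir x = 10.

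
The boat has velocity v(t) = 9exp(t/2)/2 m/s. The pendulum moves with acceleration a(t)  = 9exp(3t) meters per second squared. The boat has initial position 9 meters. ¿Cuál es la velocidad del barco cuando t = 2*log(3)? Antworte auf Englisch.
From the given velocity equation v(t) = 9·exp(t/2)/2, we substitute t = 2*log(3) to get v = 27/2.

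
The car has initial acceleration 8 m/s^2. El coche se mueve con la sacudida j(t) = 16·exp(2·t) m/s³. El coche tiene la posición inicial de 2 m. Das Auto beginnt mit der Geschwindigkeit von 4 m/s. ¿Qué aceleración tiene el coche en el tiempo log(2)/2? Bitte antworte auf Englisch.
To find the answer, we compute 1 integral of j(t) = 16·exp(2·t). Finding the integral of j(t) and using a(0) = 8: a(t) = 8·exp(2·t). Using a(t) = 8·exp(2·t) and substituting t = log(2)/2, we find a = 16.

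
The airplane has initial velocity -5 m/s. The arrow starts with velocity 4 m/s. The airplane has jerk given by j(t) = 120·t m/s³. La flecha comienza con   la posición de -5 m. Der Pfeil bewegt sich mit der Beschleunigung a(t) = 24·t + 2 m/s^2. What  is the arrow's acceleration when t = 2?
We have acceleration a(t) = 24·t + 2. Substituting t = 2: a(2) = 50.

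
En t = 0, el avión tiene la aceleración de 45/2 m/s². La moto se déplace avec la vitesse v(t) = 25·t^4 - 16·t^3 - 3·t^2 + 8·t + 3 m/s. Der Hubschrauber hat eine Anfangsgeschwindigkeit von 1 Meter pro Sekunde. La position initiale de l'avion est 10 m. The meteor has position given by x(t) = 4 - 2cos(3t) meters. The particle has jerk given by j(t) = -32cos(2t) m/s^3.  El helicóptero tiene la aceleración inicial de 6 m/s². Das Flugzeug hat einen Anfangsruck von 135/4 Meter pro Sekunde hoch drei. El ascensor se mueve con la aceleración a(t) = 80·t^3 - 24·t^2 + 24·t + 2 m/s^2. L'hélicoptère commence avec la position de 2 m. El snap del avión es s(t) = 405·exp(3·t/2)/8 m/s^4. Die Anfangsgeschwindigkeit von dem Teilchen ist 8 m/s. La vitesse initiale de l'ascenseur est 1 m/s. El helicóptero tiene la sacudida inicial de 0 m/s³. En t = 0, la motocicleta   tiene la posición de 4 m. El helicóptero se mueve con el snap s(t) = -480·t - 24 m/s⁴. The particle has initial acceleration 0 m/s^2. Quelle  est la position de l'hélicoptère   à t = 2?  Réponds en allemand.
Um dies zu lösen, müssen wir 4 Stammfunktionen unserer Gleichung für den Snap s(t) = -480·t - 24 finden. Die Stammfunktion von dem Snap ist der Ruck. Mit j(0) = 0 erhalten wir j(t) = 24·t·(-10·t - 1). Die Stammfunktion von dem Ruck, mit a(0) = 6, ergibt die Beschleunigung: a(t) = -80·t^3 - 12·t^2 + 6. Mit ∫a(t)dt und Anwendung von v(0) = 1, finden wir v(t) = -20·t^4 - 4·t^3 + 6·t + 1. Die Stammfunktion von der Geschwindigkeit ist die Position. Mit x(0) = 2 erhalten wir x(t) = -4·t^5 - t^4 + 3·t^2 + t + 2. Mit x(t) = -4·t^5 - t^4 + 3·t^2 + t + 2 und Einsetzen von t = 2, finden wir x = -128.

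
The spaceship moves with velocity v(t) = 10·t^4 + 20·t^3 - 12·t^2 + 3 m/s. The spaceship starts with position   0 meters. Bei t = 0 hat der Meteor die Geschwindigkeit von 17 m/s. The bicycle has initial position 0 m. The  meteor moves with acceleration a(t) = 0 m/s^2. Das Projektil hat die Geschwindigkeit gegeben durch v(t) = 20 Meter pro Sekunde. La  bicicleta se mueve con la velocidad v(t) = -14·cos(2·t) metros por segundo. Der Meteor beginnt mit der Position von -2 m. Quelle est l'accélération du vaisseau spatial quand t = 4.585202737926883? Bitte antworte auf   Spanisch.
Para resolver esto, necesitamos tomar 1 derivada de nuestra ecuación de la velocidad v(t) = 10·t^4 + 20·t^3 - 12·t^2 + 3. La derivada de la velocidad da la aceleración: a(t) = 40·t^3 + 60·t^2 - 24·t. Tenemos la aceleración a(t) = 40·t^3 + 60·t^2 - 24·t. Sustituyendo t = 4.585202737926883: a(4.585202737926883) = 5007.38771105610.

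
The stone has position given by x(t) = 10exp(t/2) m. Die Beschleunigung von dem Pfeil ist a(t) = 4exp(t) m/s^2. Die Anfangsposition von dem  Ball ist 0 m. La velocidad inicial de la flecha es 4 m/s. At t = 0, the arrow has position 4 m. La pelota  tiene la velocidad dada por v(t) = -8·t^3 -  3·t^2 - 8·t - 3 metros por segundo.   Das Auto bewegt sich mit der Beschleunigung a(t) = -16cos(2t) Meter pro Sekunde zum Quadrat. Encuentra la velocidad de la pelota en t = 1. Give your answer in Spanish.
Tenemos la velocidad v(t) = -8·t^3 - 3·t^2 - 8·t - 3. Sustituyendo t = 1: v(1) = -22.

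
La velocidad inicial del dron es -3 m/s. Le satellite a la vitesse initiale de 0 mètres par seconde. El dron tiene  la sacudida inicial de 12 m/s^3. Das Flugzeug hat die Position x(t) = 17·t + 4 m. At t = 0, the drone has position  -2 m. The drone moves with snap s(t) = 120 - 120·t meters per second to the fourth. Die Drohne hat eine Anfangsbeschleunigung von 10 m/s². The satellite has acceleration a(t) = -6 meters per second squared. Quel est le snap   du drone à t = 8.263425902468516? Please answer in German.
Aus der Gleichung für den Snap s(t) = 120 - 120·t, setzen wir t = 8.263425902468516 ein und erhalten s = -871.611108296222.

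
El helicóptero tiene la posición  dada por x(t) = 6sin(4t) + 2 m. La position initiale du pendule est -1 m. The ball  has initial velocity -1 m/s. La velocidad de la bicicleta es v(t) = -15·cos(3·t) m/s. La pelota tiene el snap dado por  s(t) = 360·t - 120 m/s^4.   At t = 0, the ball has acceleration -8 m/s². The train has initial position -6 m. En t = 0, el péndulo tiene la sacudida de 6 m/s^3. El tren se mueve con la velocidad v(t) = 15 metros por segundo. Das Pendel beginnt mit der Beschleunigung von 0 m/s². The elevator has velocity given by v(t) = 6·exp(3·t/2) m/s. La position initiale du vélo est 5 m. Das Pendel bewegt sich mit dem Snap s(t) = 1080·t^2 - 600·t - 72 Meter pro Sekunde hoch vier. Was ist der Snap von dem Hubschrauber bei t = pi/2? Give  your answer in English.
Starting from position x(t) = 6·sin(4·t) + 2, we take 4 derivatives. Differentiating position, we get velocity: v(t) = 24·cos(4·t). The derivative of velocity gives acceleration: a(t) = -96·sin(4·t). The derivative of acceleration gives jerk: j(t) = -384·cos(4·t). Taking d/dt of j(t), we find s(t) = 1536·sin(4·t). We have snap s(t) = 1536·sin(4·t). Substituting t = pi/2: s(pi/2) = 0.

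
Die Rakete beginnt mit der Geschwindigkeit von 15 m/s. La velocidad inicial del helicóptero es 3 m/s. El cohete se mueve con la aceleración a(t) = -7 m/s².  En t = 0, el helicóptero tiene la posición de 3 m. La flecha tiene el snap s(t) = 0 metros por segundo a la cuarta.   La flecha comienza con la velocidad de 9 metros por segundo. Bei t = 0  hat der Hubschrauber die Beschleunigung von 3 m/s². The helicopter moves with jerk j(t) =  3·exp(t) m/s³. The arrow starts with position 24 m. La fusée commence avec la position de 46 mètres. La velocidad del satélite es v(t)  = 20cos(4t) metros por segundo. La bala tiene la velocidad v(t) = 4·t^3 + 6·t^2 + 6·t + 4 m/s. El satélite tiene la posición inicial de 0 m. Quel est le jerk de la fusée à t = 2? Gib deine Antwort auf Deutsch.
Ausgehend von der Beschleunigung a(t) = -7, nehmen wir 1 Ableitung. Die Ableitung von der Beschleunigung ergibt den Ruck: j(t) = 0. Mit j(t) = 0 und Einsetzen von t = 2, finden wir j = 0.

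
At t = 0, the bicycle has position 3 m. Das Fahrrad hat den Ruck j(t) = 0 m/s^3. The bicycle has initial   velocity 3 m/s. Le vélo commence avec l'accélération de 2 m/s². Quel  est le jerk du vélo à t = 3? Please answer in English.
We have jerk j(t) = 0. Substituting t = 3: j(3) = 0.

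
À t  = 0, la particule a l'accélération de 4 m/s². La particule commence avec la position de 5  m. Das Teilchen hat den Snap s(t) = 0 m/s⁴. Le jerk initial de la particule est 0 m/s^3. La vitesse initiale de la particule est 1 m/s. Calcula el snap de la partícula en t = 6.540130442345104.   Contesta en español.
Tenemos el snap s(t) = 0. Sustituyendo t = 6.540130442345104: s(6.540130442345104) = 0.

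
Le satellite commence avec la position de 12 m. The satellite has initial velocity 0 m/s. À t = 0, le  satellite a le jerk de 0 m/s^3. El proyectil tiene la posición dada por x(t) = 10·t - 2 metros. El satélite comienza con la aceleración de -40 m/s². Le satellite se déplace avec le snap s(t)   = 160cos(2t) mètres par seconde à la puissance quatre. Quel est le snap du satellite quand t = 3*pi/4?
De l'équation du snap s(t) = 160·cos(2·t), nous substituons t = 3*pi/4 pour obtenir s = 0.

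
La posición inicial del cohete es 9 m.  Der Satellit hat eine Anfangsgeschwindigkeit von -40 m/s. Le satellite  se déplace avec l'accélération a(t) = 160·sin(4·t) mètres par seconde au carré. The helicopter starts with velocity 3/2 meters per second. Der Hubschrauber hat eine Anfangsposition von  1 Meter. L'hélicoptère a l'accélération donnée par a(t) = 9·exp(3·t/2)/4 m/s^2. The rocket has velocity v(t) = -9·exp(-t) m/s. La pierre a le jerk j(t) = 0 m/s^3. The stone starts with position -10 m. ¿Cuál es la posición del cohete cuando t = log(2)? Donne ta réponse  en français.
Nous devons intégrer notre équation de la vitesse v(t) = -9·exp(-t) 1 fois. En prenant ∫v(t)dt et en appliquant x(0) = 9, nous trouvons x(t) = 9·exp(-t). De l'équation de la position x(t) = 9·exp(-t), nous substituons t = log(2) pour obtenir x = 9/2.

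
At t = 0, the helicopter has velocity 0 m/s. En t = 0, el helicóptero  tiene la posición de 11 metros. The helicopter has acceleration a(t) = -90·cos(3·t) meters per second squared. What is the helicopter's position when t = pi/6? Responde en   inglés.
To find the answer, we compute 2 antiderivatives of a(t) = -90·cos(3·t). Taking ∫a(t)dt and applying v(0) = 0, we find v(t) = -30·sin(3·t). Taking ∫v(t)dt and applying x(0) = 11, we find x(t) = 10·cos(3·t) + 1. From the given position equation x(t) = 10·cos(3·t) + 1, we substitute t = pi/6 to get x = 1.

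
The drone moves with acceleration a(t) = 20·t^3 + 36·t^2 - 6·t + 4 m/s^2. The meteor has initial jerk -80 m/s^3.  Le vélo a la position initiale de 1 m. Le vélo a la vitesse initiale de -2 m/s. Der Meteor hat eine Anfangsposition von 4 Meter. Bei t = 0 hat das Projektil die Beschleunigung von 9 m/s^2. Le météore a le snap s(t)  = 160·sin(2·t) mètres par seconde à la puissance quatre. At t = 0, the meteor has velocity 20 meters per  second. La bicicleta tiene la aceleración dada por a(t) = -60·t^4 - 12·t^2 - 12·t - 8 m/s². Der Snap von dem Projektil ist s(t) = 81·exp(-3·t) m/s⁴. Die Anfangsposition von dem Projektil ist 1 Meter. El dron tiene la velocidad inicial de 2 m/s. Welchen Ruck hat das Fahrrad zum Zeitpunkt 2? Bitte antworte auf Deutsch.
Wir müssen unsere Gleichung für die Beschleunigung a(t) = -60·t^4 - 12·t^2 - 12·t - 8 1-mal ableiten. Die Ableitung von der Beschleunigung ergibt den Ruck: j(t) = -240·t^3 - 24·t - 12. Wir haben den Ruck j(t) = -240·t^3 - 24·t - 12. Durch Einsetzen von t = 2: j(2) = -1980.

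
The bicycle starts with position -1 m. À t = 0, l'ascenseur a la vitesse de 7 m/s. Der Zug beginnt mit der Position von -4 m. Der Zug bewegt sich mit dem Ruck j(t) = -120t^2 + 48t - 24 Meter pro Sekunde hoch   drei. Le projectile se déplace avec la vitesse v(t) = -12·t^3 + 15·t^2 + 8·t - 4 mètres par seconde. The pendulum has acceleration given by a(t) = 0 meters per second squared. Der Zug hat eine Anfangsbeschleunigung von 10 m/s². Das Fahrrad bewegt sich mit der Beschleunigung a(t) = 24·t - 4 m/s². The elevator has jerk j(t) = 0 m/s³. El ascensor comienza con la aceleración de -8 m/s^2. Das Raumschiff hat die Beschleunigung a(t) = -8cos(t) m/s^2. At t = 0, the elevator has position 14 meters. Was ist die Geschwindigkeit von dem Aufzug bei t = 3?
Wir müssen unsere Gleichung für den Ruck j(t) = 0 2-mal integrieren. Mit ∫j(t)dt und Anwendung von a(0) = -8, finden wir a(t) = -8. Durch Integration von der Beschleunigung und Verwendung der Anfangsbedingung v(0) = 7, erhalten wir v(t) = 7 - 8·t. Mit v(t) = 7 - 8·t und Einsetzen von t = 3, finden wir v = -17.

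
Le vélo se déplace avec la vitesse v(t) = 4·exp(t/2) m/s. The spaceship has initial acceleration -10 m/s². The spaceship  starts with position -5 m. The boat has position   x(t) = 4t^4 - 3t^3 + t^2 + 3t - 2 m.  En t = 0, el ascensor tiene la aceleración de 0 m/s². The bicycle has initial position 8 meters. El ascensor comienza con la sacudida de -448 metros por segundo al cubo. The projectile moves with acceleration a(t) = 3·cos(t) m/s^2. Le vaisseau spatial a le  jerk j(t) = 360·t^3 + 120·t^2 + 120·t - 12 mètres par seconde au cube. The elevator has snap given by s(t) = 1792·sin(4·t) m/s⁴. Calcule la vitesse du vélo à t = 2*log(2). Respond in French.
Nous avons la vitesse v(t) = 4·exp(t/2). En substituant t = 2*log(2): v(2*log(2)) = 8.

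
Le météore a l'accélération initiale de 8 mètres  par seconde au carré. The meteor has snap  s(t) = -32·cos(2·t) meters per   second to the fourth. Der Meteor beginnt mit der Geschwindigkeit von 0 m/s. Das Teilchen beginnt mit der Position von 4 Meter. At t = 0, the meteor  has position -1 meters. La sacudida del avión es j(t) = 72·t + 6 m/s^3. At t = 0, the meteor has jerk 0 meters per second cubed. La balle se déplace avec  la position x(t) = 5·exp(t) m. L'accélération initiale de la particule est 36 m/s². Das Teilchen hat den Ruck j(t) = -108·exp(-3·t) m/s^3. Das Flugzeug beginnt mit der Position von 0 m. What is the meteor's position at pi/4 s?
Starting from snap s(t) = -32·cos(2·t), we take 4 antiderivatives. Integrating snap and using the initial condition j(0) = 0, we get j(t) = -16·sin(2·t). Taking ∫j(t)dt and applying a(0) = 8, we find a(t) = 8·cos(2·t). The antiderivative of acceleration is velocity. Using v(0) = 0, we get v(t) = 4·sin(2·t). Taking ∫v(t)dt and applying x(0) = -1, we find x(t) = 1 - 2·cos(2·t). From the given position equation x(t) = 1 - 2·cos(2·t), we substitute t = pi/4 to get x = 1.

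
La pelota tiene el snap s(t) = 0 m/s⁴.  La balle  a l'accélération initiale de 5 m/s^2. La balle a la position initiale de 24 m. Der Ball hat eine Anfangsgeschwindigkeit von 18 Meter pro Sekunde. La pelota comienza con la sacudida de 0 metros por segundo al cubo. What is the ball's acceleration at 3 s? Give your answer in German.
Wir müssen das Integral unserer Gleichung für den Snap s(t) = 0 2-mal finden. Die Stammfunktion von dem Snap ist der Ruck. Mit j(0) = 0 erhalten wir j(t) = 0. Durch Integration von dem Ruck und Verwendung der Anfangsbedingung a(0) = 5, erhalten wir a(t) = 5. Mit a(t) = 5 und Einsetzen von t = 3, finden wir a = 5.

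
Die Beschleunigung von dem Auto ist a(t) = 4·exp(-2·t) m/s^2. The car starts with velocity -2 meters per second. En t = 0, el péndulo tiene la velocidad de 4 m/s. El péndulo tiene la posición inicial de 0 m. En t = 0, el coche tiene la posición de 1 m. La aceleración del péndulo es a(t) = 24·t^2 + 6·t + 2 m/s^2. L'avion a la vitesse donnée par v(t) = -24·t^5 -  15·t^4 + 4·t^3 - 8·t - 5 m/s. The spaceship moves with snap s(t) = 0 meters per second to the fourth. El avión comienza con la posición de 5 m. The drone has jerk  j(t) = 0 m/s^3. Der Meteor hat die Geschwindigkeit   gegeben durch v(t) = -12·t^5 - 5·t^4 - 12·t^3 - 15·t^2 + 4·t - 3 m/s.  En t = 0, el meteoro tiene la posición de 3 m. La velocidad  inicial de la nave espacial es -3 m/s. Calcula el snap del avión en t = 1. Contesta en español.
Para resolver esto, necesitamos tomar 3 derivadas de nuestra ecuación de la velocidad v(t) = -24·t^5 - 15·t^4 + 4·t^3 - 8·t - 5. Derivando la velocidad, obtenemos la aceleración: a(t) = -120·t^4 - 60·t^3 + 12·t^2 - 8. Derivando la aceleración, obtenemos la sacudida: j(t) = -480·t^3 - 180·t^2 + 24·t. La derivada de la sacudida da el snap: s(t) = -1440·t^2 - 360·t + 24. De la ecuación del snap s(t) = -1440·t^2 - 360·t + 24, sustituimos t = 1 para obtener s = -1776.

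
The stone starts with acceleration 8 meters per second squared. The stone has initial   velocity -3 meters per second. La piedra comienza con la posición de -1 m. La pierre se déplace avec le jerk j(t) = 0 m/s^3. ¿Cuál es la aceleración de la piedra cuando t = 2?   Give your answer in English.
To find the answer, we compute 1 integral of j(t) = 0. The integral of jerk is acceleration. Using a(0) = 8, we get a(t) = 8. Using a(t) = 8 and substituting t = 2, we find a = 8.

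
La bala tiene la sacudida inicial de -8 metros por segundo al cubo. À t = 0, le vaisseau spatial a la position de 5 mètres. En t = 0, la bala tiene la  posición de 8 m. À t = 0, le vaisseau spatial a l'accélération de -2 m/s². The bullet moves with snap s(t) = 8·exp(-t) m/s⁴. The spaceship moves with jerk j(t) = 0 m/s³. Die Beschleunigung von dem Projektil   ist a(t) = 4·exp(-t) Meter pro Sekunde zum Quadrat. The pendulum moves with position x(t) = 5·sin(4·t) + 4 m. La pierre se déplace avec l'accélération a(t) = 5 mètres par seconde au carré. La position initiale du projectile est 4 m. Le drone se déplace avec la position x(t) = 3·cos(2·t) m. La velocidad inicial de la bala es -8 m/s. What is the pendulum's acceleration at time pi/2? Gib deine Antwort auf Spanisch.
Partiendo de la posición x(t) = 5·sin(4·t) + 4, tomamos 2 derivadas. Derivando la posición, obtenemos la velocidad: v(t) = 20·cos(4·t). Derivando la velocidad, obtenemos la aceleración: a(t) = -80·sin(4·t). Tenemos la aceleración a(t) = -80·sin(4·t). Sustituyendo t = pi/2: a(pi/2) = 0.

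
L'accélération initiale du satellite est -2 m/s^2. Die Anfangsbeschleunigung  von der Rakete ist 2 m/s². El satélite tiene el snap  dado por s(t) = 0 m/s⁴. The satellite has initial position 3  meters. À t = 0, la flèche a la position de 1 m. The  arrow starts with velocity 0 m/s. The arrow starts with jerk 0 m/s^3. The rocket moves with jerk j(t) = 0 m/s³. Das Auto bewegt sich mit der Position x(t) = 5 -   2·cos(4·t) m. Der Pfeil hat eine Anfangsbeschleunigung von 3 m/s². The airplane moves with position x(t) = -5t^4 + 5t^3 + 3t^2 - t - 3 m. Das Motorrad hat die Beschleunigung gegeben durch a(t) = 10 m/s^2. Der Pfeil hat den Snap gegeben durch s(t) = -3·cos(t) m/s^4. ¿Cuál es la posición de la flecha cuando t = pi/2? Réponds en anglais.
Starting from snap s(t) = -3·cos(t), we take 4 integrals. Finding the integral of s(t) and using j(0) = 0: j(t) = -3·sin(t). The antiderivative of jerk, with a(0) = 3, gives acceleration: a(t) = 3·cos(t). Integrating acceleration and using the initial condition v(0) = 0, we get v(t) = 3·sin(t). Integrating velocity and using the initial condition x(0) = 1, we get x(t) = 4 - 3·cos(t). We have position x(t) = 4 - 3·cos(t). Substituting t = pi/2: x(pi/2) = 4.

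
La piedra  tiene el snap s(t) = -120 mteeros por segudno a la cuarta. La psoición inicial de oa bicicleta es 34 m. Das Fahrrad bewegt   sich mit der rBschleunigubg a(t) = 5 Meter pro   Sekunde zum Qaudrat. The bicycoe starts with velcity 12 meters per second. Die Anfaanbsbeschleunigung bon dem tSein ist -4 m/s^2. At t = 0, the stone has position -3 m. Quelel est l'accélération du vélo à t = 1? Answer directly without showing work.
À t = 1, a = 5.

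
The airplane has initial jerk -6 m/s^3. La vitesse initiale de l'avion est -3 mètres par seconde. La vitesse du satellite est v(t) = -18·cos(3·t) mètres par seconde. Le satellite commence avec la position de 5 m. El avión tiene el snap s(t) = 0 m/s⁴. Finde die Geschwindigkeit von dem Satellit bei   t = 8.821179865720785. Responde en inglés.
From the given velocity equation v(t) = -18·cos(3·t), we substitute t = 8.821179865720785 to get v = -4.27861157931589.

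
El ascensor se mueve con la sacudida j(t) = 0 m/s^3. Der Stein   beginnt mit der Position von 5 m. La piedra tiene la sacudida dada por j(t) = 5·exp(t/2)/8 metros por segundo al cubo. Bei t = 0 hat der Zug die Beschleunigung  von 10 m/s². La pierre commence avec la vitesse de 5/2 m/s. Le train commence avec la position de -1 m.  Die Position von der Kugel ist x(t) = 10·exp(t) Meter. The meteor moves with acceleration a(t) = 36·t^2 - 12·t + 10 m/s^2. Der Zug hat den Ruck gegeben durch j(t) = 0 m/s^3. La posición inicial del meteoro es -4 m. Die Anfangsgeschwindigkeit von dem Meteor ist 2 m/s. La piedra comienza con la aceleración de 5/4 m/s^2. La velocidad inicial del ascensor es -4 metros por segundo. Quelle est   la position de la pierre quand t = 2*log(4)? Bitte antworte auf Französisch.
Nous devons trouver la primitive de notre équation du jerk j(t) = 5·exp(t/2)/8 3 fois. L'intégrale du jerk, avec a(0) = 5/4, donne l'accélération: a(t) = 5·exp(t/2)/4. En intégrant l'accélération et en utilisant la condition initiale v(0) = 5/2, nous obtenons v(t) = 5·exp(t/2)/2. L'intégrale de la vitesse est la position. En utilisant x(0) = 5, nous obtenons x(t) = 5·exp(t/2). De l'équation de la position x(t) = 5·exp(t/2), nous substituons t = 2*log(4) pour obtenir x = 20.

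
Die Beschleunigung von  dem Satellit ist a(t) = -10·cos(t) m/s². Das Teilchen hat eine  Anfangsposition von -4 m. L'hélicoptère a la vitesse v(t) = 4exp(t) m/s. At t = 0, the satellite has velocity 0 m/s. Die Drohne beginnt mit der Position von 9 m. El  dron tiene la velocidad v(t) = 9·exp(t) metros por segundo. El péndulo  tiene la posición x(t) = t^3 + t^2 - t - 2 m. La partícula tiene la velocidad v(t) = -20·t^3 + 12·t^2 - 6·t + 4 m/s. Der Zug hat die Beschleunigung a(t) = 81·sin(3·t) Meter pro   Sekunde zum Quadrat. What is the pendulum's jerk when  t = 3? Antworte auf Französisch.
Nous devons dériver notre équation de la position x(t) = t^3 + t^2 - t - 2 3 fois. En prenant d/dt de x(t), nous trouvons v(t) = 3·t^2 + 2·t - 1. En dérivant la vitesse, nous obtenons l'accélération: a(t) = 6·t + 2. En prenant d/dt de a(t), nous trouvons j(t) = 6. Nous avons le jerk j(t) = 6. En substituant t = 3: j(3) = 6.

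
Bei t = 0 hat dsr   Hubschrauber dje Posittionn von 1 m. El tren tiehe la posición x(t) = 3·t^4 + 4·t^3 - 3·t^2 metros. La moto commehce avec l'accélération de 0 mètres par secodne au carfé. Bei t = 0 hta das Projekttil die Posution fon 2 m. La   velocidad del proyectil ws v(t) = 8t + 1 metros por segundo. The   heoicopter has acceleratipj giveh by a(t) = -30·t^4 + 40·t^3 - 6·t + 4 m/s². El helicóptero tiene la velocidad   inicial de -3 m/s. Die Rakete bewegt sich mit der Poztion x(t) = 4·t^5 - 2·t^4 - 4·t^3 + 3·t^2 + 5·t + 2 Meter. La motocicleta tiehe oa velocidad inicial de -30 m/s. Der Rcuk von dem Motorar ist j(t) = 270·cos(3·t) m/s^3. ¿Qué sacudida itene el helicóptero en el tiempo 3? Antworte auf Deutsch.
Um dies zu lösen, müssen wir 1 Ableitung unserer Gleichung für die Beschleunigung a(t) = -30·t^4 + 40·t^3 - 6·t + 4 nehmen. Mit d/dt von a(t) finden wir j(t) = -120·t^3 + 120·t^2 - 6. Wir haben den Ruck j(t) = -120·t^3 + 120·t^2 - 6. Durch Einsetzen von t = 3: j(3) = -2166.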